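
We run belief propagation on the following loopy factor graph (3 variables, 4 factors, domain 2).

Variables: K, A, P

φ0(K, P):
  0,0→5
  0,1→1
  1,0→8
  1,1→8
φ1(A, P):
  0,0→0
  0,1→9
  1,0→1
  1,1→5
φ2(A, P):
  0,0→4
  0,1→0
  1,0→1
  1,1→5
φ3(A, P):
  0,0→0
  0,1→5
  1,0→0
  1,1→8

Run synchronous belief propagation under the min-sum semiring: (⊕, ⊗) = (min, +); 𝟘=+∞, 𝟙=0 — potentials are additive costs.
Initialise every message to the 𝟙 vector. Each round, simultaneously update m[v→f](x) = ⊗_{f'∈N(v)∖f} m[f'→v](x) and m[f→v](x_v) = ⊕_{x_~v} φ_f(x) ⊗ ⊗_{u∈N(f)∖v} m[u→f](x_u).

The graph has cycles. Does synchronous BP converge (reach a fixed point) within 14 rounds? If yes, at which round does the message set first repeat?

init: all messages = 𝟙 over 2 values
r1 m[φ0→K] = [1, 8]
r1 m[φ0→P] = [5, 1]
r1 m[φ1→A] = [0, 1]
r1 m[φ1→P] = [0, 5]
r1 m[φ2→A] = [0, 1]
r1 m[φ2→P] = [1, 0]
r1 m[φ3→A] = [0, 0]
r1 m[φ3→P] = [0, 5]
r1 m[K→φ0] = [0, 0]
r1 m[A→φ1] = [0, 0]
r1 m[A→φ2] = [0, 0]
r1 m[A→φ3] = [0, 0]
r1 m[P→φ0] = [0, 0]
r1 m[P→φ1] = [0, 0]
r1 m[P→φ2] = [0, 0]
r1 m[P→φ3] = [0, 0]
r2 m[φ0→K] = [1, 8]
r2 m[φ0→P] = [5, 1]
r2 m[φ1→A] = [0, 1]
r2 m[φ1→P] = [0, 5]
r2 m[φ2→A] = [0, 1]
r2 m[φ2→P] = [1, 0]
r2 m[φ3→A] = [0, 0]
r2 m[φ3→P] = [0, 5]
r2 m[K→φ0] = [0, 0]
r2 m[A→φ1] = [0, 1]
r2 m[A→φ2] = [0, 1]
r2 m[A→φ3] = [0, 2]
r2 m[P→φ0] = [1, 10]
r2 m[P→φ1] = [6, 6]
r2 m[P→φ2] = [5, 11]
r2 m[P→φ3] = [6, 6]
r3 m[φ0→K] = [6, 9]
r3 m[φ0→P] = [5, 1]
r3 m[φ1→A] = [6, 7]
r3 m[φ1→P] = [0, 6]
r3 m[φ2→A] = [9, 6]
r3 m[φ2→P] = [2, 0]
r3 m[φ3→A] = [6, 6]
r3 m[φ3→P] = [0, 5]
r3 m[K→φ0] = [0, 0]
r3 m[A→φ1] = [0, 1]
r3 m[A→φ2] = [0, 1]
r3 m[A→φ3] = [0, 2]
r3 m[P→φ0] = [1, 10]
r3 m[P→φ1] = [6, 6]
r3 m[P→φ2] = [5, 11]
r3 m[P→φ3] = [6, 6]
r4 m[φ0→K] = [6, 9]
r4 m[φ0→P] = [5, 1]
r4 m[φ1→A] = [6, 7]
r4 m[φ1→P] = [0, 6]
r4 m[φ2→A] = [9, 6]
r4 m[φ2→P] = [2, 0]
r4 m[φ3→A] = [6, 6]
r4 m[φ3→P] = [0, 5]
r4 m[K→φ0] = [0, 0]
r4 m[A→φ1] = [15, 12]
r4 m[A→φ2] = [12, 13]
r4 m[A→φ3] = [15, 13]
r4 m[P→φ0] = [2, 11]
r4 m[P→φ1] = [7, 6]
r4 m[P→φ2] = [5, 12]
r4 m[P→φ3] = [7, 7]
r5 m[φ0→K] = [7, 10]
r5 m[φ0→P] = [5, 1]
r5 m[φ1→A] = [7, 8]
r5 m[φ1→P] = [13, 17]
r5 m[φ2→A] = [9, 6]
r5 m[φ2→P] = [14, 12]
r5 m[φ3→A] = [7, 7]
r5 m[φ3→P] = [13, 20]
r5 m[K→φ0] = [0, 0]
r5 m[A→φ1] = [15, 12]
r5 m[A→φ2] = [12, 13]
r5 m[A→φ3] = [15, 13]
r5 m[P→φ0] = [2, 11]
r5 m[P→φ1] = [7, 6]
r5 m[P→φ2] = [5, 12]
r5 m[P→φ3] = [7, 7]
r6 m[φ0→K] = [7, 10]
r6 m[φ0→P] = [5, 1]
r6 m[φ1→A] = [7, 8]
r6 m[φ1→P] = [13, 17]
r6 m[φ2→A] = [9, 6]
r6 m[φ2→P] = [14, 12]
r6 m[φ3→A] = [7, 7]
r6 m[φ3→P] = [13, 20]
r6 m[K→φ0] = [0, 0]
r6 m[A→φ1] = [16, 13]
r6 m[A→φ2] = [14, 15]
r6 m[A→φ3] = [16, 14]
r6 m[P→φ0] = [40, 49]
r6 m[P→φ1] = [32, 33]
r6 m[P→φ2] = [31, 38]
r6 m[P→φ3] = [32, 30]
r7 m[φ0→K] = [45, 48]
r7 m[φ0→P] = [5, 1]
r7 m[φ1→A] = [32, 33]
r7 m[φ1→P] = [14, 18]
r7 m[φ2→A] = [35, 32]
r7 m[φ2→P] = [16, 14]
r7 m[φ3→A] = [32, 32]
r7 m[φ3→P] = [14, 21]
r7 m[K→φ0] = [0, 0]
r7 m[A→φ1] = [16, 13]
r7 m[A→φ2] = [14, 15]
r7 m[A→φ3] = [16, 14]
r7 m[P→φ0] = [40, 49]
r7 m[P→φ1] = [32, 33]
r7 m[P→φ2] = [31, 38]
r7 m[P→φ3] = [32, 30]
r8 m[φ0→K] = [45, 48]
r8 m[φ0→P] = [5, 1]
r8 m[φ1→A] = [32, 33]
r8 m[φ1→P] = [14, 18]
r8 m[φ2→A] = [35, 32]
r8 m[φ2→P] = [16, 14]
r8 m[φ3→A] = [32, 32]
r8 m[φ3→P] = [14, 21]
r8 m[K→φ0] = [0, 0]
r8 m[A→φ1] = [67, 64]
r8 m[A→φ2] = [64, 65]
r8 m[A→φ3] = [67, 65]
r8 m[P→φ0] = [44, 53]
r8 m[P→φ1] = [35, 36]
r8 m[P→φ2] = [33, 40]
r8 m[P→φ3] = [35, 33]
r9 m[φ0→K] = [49, 52]
r9 m[φ0→P] = [5, 1]
r9 m[φ1→A] = [35, 36]
r9 m[φ1→P] = [65, 69]
r9 m[φ2→A] = [37, 34]
r9 m[φ2→P] = [66, 64]
r9 m[φ3→A] = [35, 35]
r9 m[φ3→P] = [65, 72]
r9 m[K→φ0] = [0, 0]
r9 m[A→φ1] = [67, 64]
r9 m[A→φ2] = [64, 65]
r9 m[A→φ3] = [67, 65]
r9 m[P→φ0] = [44, 53]
r9 m[P→φ1] = [35, 36]
r9 m[P→φ2] = [33, 40]
r9 m[P→φ3] = [35, 33]
r10 m[φ0→K] = [49, 52]
r10 m[φ0→P] = [5, 1]
r10 m[φ1→A] = [35, 36]
r10 m[φ1→P] = [65, 69]
r10 m[φ2→A] = [37, 34]
r10 m[φ2→P] = [66, 64]
r10 m[φ3→A] = [35, 35]
r10 m[φ3→P] = [65, 72]
r10 m[K→φ0] = [0, 0]
r10 m[A→φ1] = [72, 69]
r10 m[A→φ2] = [70, 71]
r10 m[A→φ3] = [72, 70]
r10 m[P→φ0] = [196, 205]
r10 m[P→φ1] = [136, 137]
r10 m[P→φ2] = [135, 142]
r10 m[P→φ3] = [136, 134]
r11 m[φ0→K] = [201, 204]
r11 m[φ0→P] = [5, 1]
r11 m[φ1→A] = [136, 137]
r11 m[φ1→P] = [70, 74]
r11 m[φ2→A] = [139, 136]
r11 m[φ2→P] = [72, 70]
r11 m[φ3→A] = [136, 136]
r11 m[φ3→P] = [70, 77]
r11 m[K→φ0] = [0, 0]
r11 m[A→φ1] = [72, 69]
r11 m[A→φ2] = [70, 71]
r11 m[A→φ3] = [72, 70]
r11 m[P→φ0] = [196, 205]
r11 m[P→φ1] = [136, 137]
r11 m[P→φ2] = [135, 142]
r11 m[P→φ3] = [136, 134]
r12 m[φ0→K] = [201, 204]
r12 m[φ0→P] = [5, 1]
r12 m[φ1→A] = [136, 137]
r12 m[φ1→P] = [70, 74]
r12 m[φ2→A] = [139, 136]
r12 m[φ2→P] = [72, 70]
r12 m[φ3→A] = [136, 136]
r12 m[φ3→P] = [70, 77]
r12 m[K→φ0] = [0, 0]
r12 m[A→φ1] = [275, 272]
r12 m[A→φ2] = [272, 273]
r12 m[A→φ3] = [275, 273]
r12 m[P→φ0] = [212, 221]
r12 m[P→φ1] = [147, 148]
r12 m[P→φ2] = [145, 152]
r12 m[P→φ3] = [147, 145]
r13 m[φ0→K] = [217, 220]
r13 m[φ0→P] = [5, 1]
r13 m[φ1→A] = [147, 148]
r13 m[φ1→P] = [273, 277]
r13 m[φ2→A] = [149, 146]
r13 m[φ2→P] = [274, 272]
r13 m[φ3→A] = [147, 147]
r13 m[φ3→P] = [273, 280]
r13 m[K→φ0] = [0, 0]
r13 m[A→φ1] = [275, 272]
r13 m[A→φ2] = [272, 273]
r13 m[A→φ3] = [275, 273]
r13 m[P→φ0] = [212, 221]
r13 m[P→φ1] = [147, 148]
r13 m[P→φ2] = [145, 152]
r13 m[P→φ3] = [147, 145]
r14 m[φ0→K] = [217, 220]
r14 m[φ0→P] = [5, 1]
r14 m[φ1→A] = [147, 148]
r14 m[φ1→P] = [273, 277]
r14 m[φ2→A] = [149, 146]
r14 m[φ2→P] = [274, 272]
r14 m[φ3→A] = [147, 147]
r14 m[φ3→P] = [273, 280]
r14 m[K→φ0] = [0, 0]
r14 m[A→φ1] = [296, 293]
r14 m[A→φ2] = [294, 295]
r14 m[A→φ3] = [296, 294]
r14 m[P→φ0] = [820, 829]
r14 m[P→φ1] = [552, 553]
r14 m[P→φ2] = [551, 558]
r14 m[P→φ3] = [552, 550]
no fixed point within 14 rounds

NOT CONVERGED within 14 rounds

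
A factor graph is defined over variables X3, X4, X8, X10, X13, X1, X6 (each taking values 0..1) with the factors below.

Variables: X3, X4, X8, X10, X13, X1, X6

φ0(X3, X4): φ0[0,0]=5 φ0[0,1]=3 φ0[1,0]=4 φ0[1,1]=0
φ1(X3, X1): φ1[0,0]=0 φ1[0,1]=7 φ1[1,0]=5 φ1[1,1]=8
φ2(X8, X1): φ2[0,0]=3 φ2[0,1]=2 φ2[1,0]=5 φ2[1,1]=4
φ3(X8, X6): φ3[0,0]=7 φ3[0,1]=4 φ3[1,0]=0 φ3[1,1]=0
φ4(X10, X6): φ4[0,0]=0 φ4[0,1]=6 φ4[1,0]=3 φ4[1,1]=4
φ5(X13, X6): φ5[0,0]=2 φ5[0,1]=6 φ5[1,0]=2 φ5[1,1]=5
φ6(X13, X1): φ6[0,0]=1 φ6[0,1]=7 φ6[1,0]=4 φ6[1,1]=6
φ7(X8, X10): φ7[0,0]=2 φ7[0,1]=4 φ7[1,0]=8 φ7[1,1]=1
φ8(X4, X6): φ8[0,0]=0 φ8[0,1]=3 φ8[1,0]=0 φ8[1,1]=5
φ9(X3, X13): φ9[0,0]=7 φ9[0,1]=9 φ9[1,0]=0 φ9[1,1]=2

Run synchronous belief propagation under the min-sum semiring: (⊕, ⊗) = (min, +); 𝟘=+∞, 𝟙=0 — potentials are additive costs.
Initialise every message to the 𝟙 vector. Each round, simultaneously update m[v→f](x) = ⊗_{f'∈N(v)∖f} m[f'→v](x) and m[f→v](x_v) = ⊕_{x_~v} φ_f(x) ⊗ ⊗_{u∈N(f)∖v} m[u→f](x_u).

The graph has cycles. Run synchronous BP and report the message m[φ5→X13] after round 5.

init: all messages = 𝟙 over 2 values
r1 m[φ0→X3] = [3, 0]
r1 m[φ0→X4] = [4, 0]
r1 m[φ1→X3] = [0, 5]
r1 m[φ1→X1] = [0, 7]
r1 m[φ2→X8] = [2, 4]
r1 m[φ2→X1] = [3, 2]
r1 m[φ3→X8] = [4, 0]
r1 m[φ3→X6] = [0, 0]
r1 m[φ4→X10] = [0, 3]
r1 m[φ4→X6] = [0, 4]
r1 m[φ5→X13] = [2, 2]
r1 m[φ5→X6] = [2, 5]
r1 m[φ6→X13] = [1, 4]
r1 m[φ6→X1] = [1, 6]
r1 m[φ7→X8] = [2, 1]
r1 m[φ7→X10] = [2, 1]
r1 m[φ8→X4] = [0, 0]
r1 m[φ8→X6] = [0, 3]
r1 m[φ9→X3] = [7, 0]
r1 m[φ9→X13] = [0, 2]
r1 m[X3→φ0] = [0, 0]
r1 m[X3→φ1] = [0, 0]
r1 m[X3→φ9] = [0, 0]
r1 m[X4→φ0] = [0, 0]
r1 m[X4→φ8] = [0, 0]
r1 m[X8→φ2] = [0, 0]
r1 m[X8→φ3] = [0, 0]
r1 m[X8→φ7] = [0, 0]
r1 m[X10→φ4] = [0, 0]
r1 m[X10→φ7] = [0, 0]
r1 m[X13→φ5] = [0, 0]
r1 m[X13→φ6] = [0, 0]
r1 m[X13→φ9] = [0, 0]
r1 m[X1→φ1] = [0, 0]
r1 m[X1→φ2] = [0, 0]
r1 m[X1→φ6] = [0, 0]
r1 m[X6→φ3] = [0, 0]
r1 m[X6→φ4] = [0, 0]
r1 m[X6→φ5] = [0, 0]
r1 m[X6→φ8] = [0, 0]
r2 m[φ0→X3] = [3, 0]
r2 m[φ0→X4] = [4, 0]
r2 m[φ1→X3] = [0, 5]
r2 m[φ1→X1] = [0, 7]
r2 m[φ2→X8] = [2, 4]
r2 m[φ2→X1] = [3, 2]
r2 m[φ3→X8] = [4, 0]
r2 m[φ3→X6] = [0, 0]
r2 m[φ4→X10] = [0, 3]
r2 m[φ4→X6] = [0, 4]
r2 m[φ5→X13] = [2, 2]
r2 m[φ5→X6] = [2, 5]
r2 m[φ6→X13] = [1, 4]
r2 m[φ6→X1] = [1, 6]
r2 m[φ7→X8] = [2, 1]
r2 m[φ7→X10] = [2, 1]
r2 m[φ8→X4] = [0, 0]
r2 m[φ8→X6] = [0, 3]
r2 m[φ9→X3] = [7, 0]
r2 m[φ9→X13] = [0, 2]
r2 m[X3→φ0] = [7, 5]
r2 m[X3→φ1] = [10, 0]
r2 m[X3→φ9] = [3, 5]
r2 m[X4→φ0] = [0, 0]
r2 m[X4→φ8] = [4, 0]
r2 m[X8→φ2] = [6, 1]
r2 m[X8→φ3] = [4, 5]
r2 m[X8→φ7] = [6, 4]
r2 m[X10→φ4] = [2, 1]
r2 m[X10→φ7] = [0, 3]
r2 m[X13→φ5] = [1, 6]
r2 m[X13→φ6] = [2, 4]
r2 m[X13→φ9] = [3, 6]
r2 m[X1→φ1] = [4, 8]
r2 m[X1→φ2] = [1, 13]
r2 m[X1→φ6] = [3, 9]
r2 m[X6→φ3] = [2, 12]
r2 m[X6→φ4] = [2, 8]
r2 m[X6→φ5] = [0, 7]
r2 m[X6→φ8] = [2, 9]
r3 m[φ0→X3] = [3, 0]
r3 m[φ0→X4] = [9, 5]
r3 m[φ1→X3] = [4, 9]
r3 m[φ1→X1] = [5, 8]
r3 m[φ2→X8] = [4, 6]
r3 m[φ2→X1] = [6, 5]
r3 m[φ3→X8] = [9, 2]
r3 m[φ3→X6] = [5, 5]
r3 m[φ4→X10] = [2, 5]
r3 m[φ4→X6] = [2, 5]
r3 m[φ5→X13] = [2, 2]
r3 m[φ5→X6] = [3, 7]
r3 m[φ6→X13] = [4, 7]
r3 m[φ6→X1] = [3, 9]
r3 m[φ7→X8] = [2, 4]
r3 m[φ7→X10] = [8, 5]
r3 m[φ8→X4] = [2, 2]
r3 m[φ8→X6] = [0, 5]
r3 m[φ9→X3] = [10, 3]
r3 m[φ9→X13] = [5, 7]
r3 m[X3→φ0] = [7, 5]
r3 m[X3→φ1] = [10, 0]
r3 m[X3→φ9] = [3, 5]
r3 m[X4→φ0] = [0, 0]
r3 m[X4→φ8] = [4, 0]
r3 m[X8→φ2] = [6, 1]
r3 m[X8→φ3] = [4, 5]
r3 m[X8→φ7] = [6, 4]
r3 m[X10→φ4] = [2, 1]
r3 m[X10→φ7] = [0, 3]
r3 m[X13→φ5] = [1, 6]
r3 m[X13→φ6] = [2, 4]
r3 m[X13→φ9] = [3, 6]
r3 m[X1→φ1] = [4, 8]
r3 m[X1→φ2] = [1, 13]
r3 m[X1→φ6] = [3, 9]
r3 m[X6→φ3] = [2, 12]
r3 m[X6→φ4] = [2, 8]
r3 m[X6→φ5] = [0, 7]
r3 m[X6→φ8] = [2, 9]
r4 m[φ0→X3] = [3, 0]
r4 m[φ0→X4] = [9, 5]
r4 m[φ1→X3] = [4, 9]
r4 m[φ1→X1] = [5, 8]
r4 m[φ2→X8] = [4, 6]
r4 m[φ2→X1] = [6, 5]
r4 m[φ3→X8] = [9, 2]
r4 m[φ3→X6] = [5, 5]
r4 m[φ4→X10] = [2, 5]
r4 m[φ4→X6] = [2, 5]
r4 m[φ5→X13] = [2, 2]
r4 m[φ5→X6] = [3, 7]
r4 m[φ6→X13] = [4, 7]
r4 m[φ6→X1] = [3, 9]
r4 m[φ7→X8] = [2, 4]
r4 m[φ7→X10] = [8, 5]
r4 m[φ8→X4] = [2, 2]
r4 m[φ8→X6] = [0, 5]
r4 m[φ9→X3] = [10, 3]
r4 m[φ9→X13] = [5, 7]
r4 m[X3→φ0] = [14, 12]
r4 m[X3→φ1] = [13, 3]
r4 m[X3→φ9] = [7, 9]
r4 m[X4→φ0] = [2, 2]
r4 m[X4→φ8] = [9, 5]
r4 m[X8→φ2] = [11, 6]
r4 m[X8→φ3] = [6, 10]
r4 m[X8→φ7] = [13, 8]
r4 m[X10→φ4] = [8, 5]
r4 m[X10→φ7] = [2, 5]
r4 m[X13→φ5] = [9, 14]
r4 m[X13→φ6] = [7, 9]
r4 m[X13→φ9] = [6, 9]
r4 m[X1→φ1] = [9, 14]
r4 m[X1→φ2] = [8, 17]
r4 m[X1→φ6] = [11, 13]
r4 m[X6→φ3] = [5, 17]
r4 m[X6→φ4] = [8, 17]
r4 m[X6→φ5] = [7, 15]
r4 m[X6→φ8] = [10, 17]
r5 m[φ0→X3] = [5, 2]
r5 m[φ0→X4] = [16, 12]
r5 m[φ1→X3] = [9, 14]
r5 m[φ1→X1] = [8, 11]
r5 m[φ2→X8] = [11, 13]
r5 m[φ2→X1] = [11, 10]
r5 m[φ3→X8] = [12, 5]
r5 m[φ3→X6] = [10, 10]
r5 m[φ4→X10] = [8, 11]
r5 m[φ4→X6] = [8, 9]
r5 m[φ5→X13] = [9, 9]
r5 m[φ5→X6] = [11, 15]
r5 m[φ6→X13] = [12, 15]
r5 m[φ6→X1] = [8, 14]
r5 m[φ7→X8] = [4, 6]
r5 m[φ7→X10] = [15, 9]
r5 m[φ8→X4] = [10, 10]
r5 m[φ8→X6] = [5, 10]
r5 m[φ9→X3] = [13, 6]
r5 m[φ9→X13] = [9, 11]
r5 m[X3→φ0] = [14, 12]
r5 m[X3→φ1] = [13, 3]
r5 m[X3→φ9] = [7, 9]
r5 m[X4→φ0] = [2, 2]
r5 m[X4→φ8] = [9, 5]
r5 m[X8→φ2] = [11, 6]
r5 m[X8→φ3] = [6, 10]
r5 m[X8→φ7] = [13, 8]
r5 m[X10→φ4] = [8, 5]
r5 m[X10→φ7] = [2, 5]
r5 m[X13→φ5] = [9, 14]
r5 m[X13→φ6] = [7, 9]
r5 m[X13→φ9] = [6, 9]
r5 m[X1→φ1] = [9, 14]
r5 m[X1→φ2] = [8, 17]
r5 m[X1→φ6] = [11, 13]
r5 m[X6→φ3] = [5, 17]
r5 m[X6→φ4] = [8, 17]
r5 m[X6→φ5] = [7, 15]
r5 m[X6→φ8] = [10, 17]

message @ round 5 = [9, 9]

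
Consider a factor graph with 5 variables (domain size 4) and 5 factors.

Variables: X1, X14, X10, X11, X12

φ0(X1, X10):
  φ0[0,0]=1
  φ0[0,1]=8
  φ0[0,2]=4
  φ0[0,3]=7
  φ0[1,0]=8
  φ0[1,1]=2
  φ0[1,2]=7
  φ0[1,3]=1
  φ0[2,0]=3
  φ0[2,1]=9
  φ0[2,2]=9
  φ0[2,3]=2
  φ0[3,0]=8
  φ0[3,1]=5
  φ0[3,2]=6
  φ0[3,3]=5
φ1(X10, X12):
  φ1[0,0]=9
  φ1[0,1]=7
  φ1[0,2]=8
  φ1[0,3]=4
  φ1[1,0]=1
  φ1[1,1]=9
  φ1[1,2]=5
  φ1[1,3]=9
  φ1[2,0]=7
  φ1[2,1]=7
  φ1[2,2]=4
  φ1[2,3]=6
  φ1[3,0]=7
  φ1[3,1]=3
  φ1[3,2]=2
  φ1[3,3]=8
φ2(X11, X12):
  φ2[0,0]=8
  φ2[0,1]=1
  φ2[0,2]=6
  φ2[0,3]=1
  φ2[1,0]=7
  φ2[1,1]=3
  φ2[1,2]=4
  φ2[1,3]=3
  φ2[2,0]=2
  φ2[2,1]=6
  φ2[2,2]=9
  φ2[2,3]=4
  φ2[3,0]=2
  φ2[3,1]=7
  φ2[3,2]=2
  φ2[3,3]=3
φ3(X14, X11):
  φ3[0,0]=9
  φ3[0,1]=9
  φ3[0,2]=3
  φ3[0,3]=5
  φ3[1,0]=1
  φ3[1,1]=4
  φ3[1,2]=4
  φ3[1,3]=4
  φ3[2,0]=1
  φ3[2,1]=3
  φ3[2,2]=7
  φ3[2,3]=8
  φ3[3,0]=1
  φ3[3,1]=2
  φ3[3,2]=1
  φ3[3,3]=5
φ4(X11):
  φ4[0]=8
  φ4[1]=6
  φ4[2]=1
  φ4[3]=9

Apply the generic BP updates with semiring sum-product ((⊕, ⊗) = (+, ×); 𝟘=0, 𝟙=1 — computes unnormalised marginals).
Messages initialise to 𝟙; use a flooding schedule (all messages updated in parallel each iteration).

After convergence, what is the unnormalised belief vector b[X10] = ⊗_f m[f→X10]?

init: all messages = 𝟙 over 4 values
r1 m[φ0→X1] = [20, 18, 23, 24]
r1 m[φ0→X10] = [20, 24, 26, 15]
r1 m[φ1→X10] = [28, 24, 24, 20]
r1 m[φ1→X12] = [24, 26, 19, 27]
r1 m[φ2→X11] = [16, 17, 21, 14]
r1 m[φ2→X12] = [19, 17, 21, 11]
r1 m[φ3→X14] = [26, 13, 19, 9]
r1 m[φ3→X11] = [12, 18, 15, 22]
r1 m[φ4→X11] = [8, 6, 1, 9]
r1 m[X1→φ0] = [1, 1, 1, 1]
r1 m[X14→φ3] = [1, 1, 1, 1]
r1 m[X10→φ0] = [1, 1, 1, 1]
r1 m[X10→φ1] = [1, 1, 1, 1]
r1 m[X11→φ2] = [1, 1, 1, 1]
r1 m[X11→φ3] = [1, 1, 1, 1]
r1 m[X11→φ4] = [1, 1, 1, 1]
r1 m[X12→φ1] = [1, 1, 1, 1]
r1 m[X12→φ2] = [1, 1, 1, 1]
r2 m[φ0→X1] = [20, 18, 23, 24]
r2 m[φ0→X10] = [20, 24, 26, 15]
r2 m[φ1→X10] = [28, 24, 24, 20]
r2 m[φ1→X12] = [24, 26, 19, 27]
r2 m[φ2→X11] = [16, 17, 21, 14]
r2 m[φ2→X12] = [19, 17, 21, 11]
r2 m[φ3→X14] = [26, 13, 19, 9]
r2 m[φ3→X11] = [12, 18, 15, 22]
r2 m[φ4→X11] = [8, 6, 1, 9]
r2 m[X1→φ0] = [1, 1, 1, 1]
r2 m[X14→φ3] = [1, 1, 1, 1]
r2 m[X10→φ0] = [28, 24, 24, 20]
r2 m[X10→φ1] = [20, 24, 26, 15]
r2 m[X11→φ2] = [96, 108, 15, 198]
r2 m[X11→φ3] = [128, 102, 21, 126]
r2 m[X11→φ4] = [192, 306, 315, 308]
r2 m[X12→φ1] = [19, 17, 21, 11]
r2 m[X12→φ2] = [24, 26, 19, 27]
r3 m[φ0→X1] = [456, 460, 556, 588]
r3 m[φ0→X10] = [20, 24, 26, 15]
r3 m[φ1→X10] = [502, 376, 402, 314]
r3 m[φ1→X12] = [491, 583, 414, 572]
r3 m[φ2→X11] = [359, 403, 483, 349]
r3 m[φ2→X12] = [1950, 1896, 1539, 1074]
r3 m[φ3→X14] = [2763, 1124, 1589, 983]
r3 m[φ3→X11] = [12, 18, 15, 22]
r3 m[φ4→X11] = [8, 6, 1, 9]
r3 m[X1→φ0] = [1, 1, 1, 1]
r3 m[X14→φ3] = [1, 1, 1, 1]
r3 m[X10→φ0] = [28, 24, 24, 20]
r3 m[X10→φ1] = [20, 24, 26, 15]
r3 m[X11→φ2] = [96, 108, 15, 198]
r3 m[X11→φ3] = [128, 102, 21, 126]
r3 m[X11→φ4] = [192, 306, 315, 308]
r3 m[X12→φ1] = [19, 17, 21, 11]
r3 m[X12→φ2] = [24, 26, 19, 27]
r4 m[φ0→X1] = [456, 460, 556, 588]
r4 m[φ0→X10] = [20, 24, 26, 15]
r4 m[φ1→X10] = [502, 376, 402, 314]
r4 m[φ1→X12] = [491, 583, 414, 572]
r4 m[φ2→X11] = [359, 403, 483, 349]
r4 m[φ2→X12] = [1950, 1896, 1539, 1074]
r4 m[φ3→X14] = [2763, 1124, 1589, 983]
r4 m[φ3→X11] = [12, 18, 15, 22]
r4 m[φ4→X11] = [8, 6, 1, 9]
r4 m[X1→φ0] = [1, 1, 1, 1]
r4 m[X14→φ3] = [1, 1, 1, 1]
r4 m[X10→φ0] = [502, 376, 402, 314]
r4 m[X10→φ1] = [20, 24, 26, 15]
r4 m[X11→φ2] = [96, 108, 15, 198]
r4 m[X11→φ3] = [2872, 2418, 483, 3141]
r4 m[X11→φ4] = [4308, 7254, 7245, 7678]
r4 m[X12→φ1] = [1950, 1896, 1539, 1074]
r4 m[X12→φ2] = [491, 583, 414, 572]
r5 m[φ0→X1] = [7316, 7896, 9136, 9878]
r5 m[φ0→X10] = [20, 24, 26, 15]
r5 m[φ1→X10] = [47430, 36375, 39522, 31008]
r5 m[φ1→X12] = [491, 583, 414, 572]
r5 m[φ2→X11] = [7567, 8558, 10494, 7607]
r5 m[φ2→X12] = [1950, 1896, 1539, 1074]
r5 m[φ3→X14] = [64764, 27040, 38635, 23896]
r5 m[φ3→X11] = [12, 18, 15, 22]
r5 m[φ4→X11] = [8, 6, 1, 9]
r5 m[X1→φ0] = [1, 1, 1, 1]
r5 m[X14→φ3] = [1, 1, 1, 1]
r5 m[X10→φ0] = [502, 376, 402, 314]
r5 m[X10→φ1] = [20, 24, 26, 15]
r5 m[X11→φ2] = [96, 108, 15, 198]
r5 m[X11→φ3] = [2872, 2418, 483, 3141]
r5 m[X11→φ4] = [4308, 7254, 7245, 7678]
r5 m[X12→φ1] = [1950, 1896, 1539, 1074]
r5 m[X12→φ2] = [491, 583, 414, 572]
r6 m[φ0→X1] = [7316, 7896, 9136, 9878]
r6 m[φ0→X10] = [20, 24, 26, 15]
r6 m[φ1→X10] = [47430, 36375, 39522, 31008]
r6 m[φ1→X12] = [491, 583, 414, 572]
r6 m[φ2→X11] = [7567, 8558, 10494, 7607]
r6 m[φ2→X12] = [1950, 1896, 1539, 1074]
r6 m[φ3→X14] = [64764, 27040, 38635, 23896]
r6 m[φ3→X11] = [12, 18, 15, 22]
r6 m[φ4→X11] = [8, 6, 1, 9]
r6 m[X1→φ0] = [1, 1, 1, 1]
r6 m[X14→φ3] = [1, 1, 1, 1]
r6 m[X10→φ0] = [47430, 36375, 39522, 31008]
r6 m[X10→φ1] = [20, 24, 26, 15]
r6 m[X11→φ2] = [96, 108, 15, 198]
r6 m[X11→φ3] = [60536, 51348, 10494, 68463]
r6 m[X11→φ4] = [90804, 154044, 157410, 167354]
r6 m[X12→φ1] = [1950, 1896, 1539, 1074]
r6 m[X12→φ2] = [491, 583, 414, 572]
r7 m[φ0→X1] = [713574, 759852, 887379, 953487]
r7 m[φ0→X10] = [20, 24, 26, 15]
r7 m[φ1→X10] = [47430, 36375, 39522, 31008]
r7 m[φ1→X12] = [491, 583, 414, 572]
r7 m[φ2→X11] = [7567, 8558, 10494, 7607]
r7 m[φ2→X12] = [1950, 1896, 1539, 1074]
r7 m[φ3→X14] = [1380753, 581756, 835742, 516041]
r7 m[φ3→X11] = [12, 18, 15, 22]
r7 m[φ4→X11] = [8, 6, 1, 9]
r7 m[X1→φ0] = [1, 1, 1, 1]
r7 m[X14→φ3] = [1, 1, 1, 1]
r7 m[X10→φ0] = [47430, 36375, 39522, 31008]
r7 m[X10→φ1] = [20, 24, 26, 15]
r7 m[X11→φ2] = [96, 108, 15, 198]
r7 m[X11→φ3] = [60536, 51348, 10494, 68463]
r7 m[X11→φ4] = [90804, 154044, 157410, 167354]
r7 m[X12→φ1] = [1950, 1896, 1539, 1074]
r7 m[X12→φ2] = [491, 583, 414, 572]
r8 m[φ0→X1] = [713574, 759852, 887379, 953487]
r8 m[φ0→X10] = [20, 24, 26, 15]
r8 m[φ1→X10] = [47430, 36375, 39522, 31008]
r8 m[φ1→X12] = [491, 583, 414, 572]
r8 m[φ2→X11] = [7567, 8558, 10494, 7607]
r8 m[φ2→X12] = [1950, 1896, 1539, 1074]
r8 m[φ3→X14] = [1380753, 581756, 835742, 516041]
r8 m[φ3→X11] = [12, 18, 15, 22]
r8 m[φ4→X11] = [8, 6, 1, 9]
r8 m[X1→φ0] = [1, 1, 1, 1]
r8 m[X14→φ3] = [1, 1, 1, 1]
r8 m[X10→φ0] = [47430, 36375, 39522, 31008]
r8 m[X10→φ1] = [20, 24, 26, 15]
r8 m[X11→φ2] = [96, 108, 15, 198]
r8 m[X11→φ3] = [60536, 51348, 10494, 68463]
r8 m[X11→φ4] = [90804, 154044, 157410, 167354]
r8 m[X12→φ1] = [1950, 1896, 1539, 1074]
r8 m[X12→φ2] = [491, 583, 414, 572]
fixed point reached at round 8
b[X10] = ⊗ incoming = [948600, 873000, 1027572, 465120]

b[X10] = [948600, 873000, 1027572, 465120]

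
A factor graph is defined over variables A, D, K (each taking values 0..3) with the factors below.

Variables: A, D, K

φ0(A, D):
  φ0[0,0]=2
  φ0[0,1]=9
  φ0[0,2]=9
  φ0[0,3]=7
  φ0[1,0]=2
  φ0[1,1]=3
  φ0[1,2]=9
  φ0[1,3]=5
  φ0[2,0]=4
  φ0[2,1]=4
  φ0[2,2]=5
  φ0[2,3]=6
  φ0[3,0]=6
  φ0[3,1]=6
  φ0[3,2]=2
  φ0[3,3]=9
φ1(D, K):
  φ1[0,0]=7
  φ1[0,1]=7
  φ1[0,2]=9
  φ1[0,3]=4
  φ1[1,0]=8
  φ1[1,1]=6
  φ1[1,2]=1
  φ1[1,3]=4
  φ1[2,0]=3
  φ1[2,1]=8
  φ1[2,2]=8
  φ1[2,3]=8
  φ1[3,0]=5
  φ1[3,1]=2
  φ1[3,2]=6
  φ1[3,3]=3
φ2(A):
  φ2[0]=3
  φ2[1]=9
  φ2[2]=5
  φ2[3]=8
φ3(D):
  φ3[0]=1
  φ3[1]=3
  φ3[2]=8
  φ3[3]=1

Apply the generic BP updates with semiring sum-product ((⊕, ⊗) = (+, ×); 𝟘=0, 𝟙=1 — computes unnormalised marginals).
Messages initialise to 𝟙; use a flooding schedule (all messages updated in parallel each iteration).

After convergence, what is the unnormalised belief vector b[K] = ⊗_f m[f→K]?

b[K] = [7988, 12712, 11738, 11872]

init: all messages = 𝟙 over 4 values
r1 m[φ0→A] = [27, 19, 19, 23]
r1 m[φ0→D] = [14, 22, 25, 27]
r1 m[φ1→D] = [27, 19, 27, 16]
r1 m[φ1→K] = [23, 23, 24, 19]
r1 m[φ2→A] = [3, 9, 5, 8]
r1 m[φ3→D] = [1, 3, 8, 1]
r1 m[A→φ0] = [1, 1, 1, 1]
r1 m[A→φ2] = [1, 1, 1, 1]
r1 m[D→φ0] = [1, 1, 1, 1]
r1 m[D→φ1] = [1, 1, 1, 1]
r1 m[D→φ3] = [1, 1, 1, 1]
r1 m[K→φ1] = [1, 1, 1, 1]
r2 m[φ0→A] = [27, 19, 19, 23]
r2 m[φ0→D] = [14, 22, 25, 27]
r2 m[φ1→D] = [27, 19, 27, 16]
r2 m[φ1→K] = [23, 23, 24, 19]
r2 m[φ2→A] = [3, 9, 5, 8]
r2 m[φ3→D] = [1, 3, 8, 1]
r2 m[A→φ0] = [3, 9, 5, 8]
r2 m[A→φ2] = [27, 19, 19, 23]
r2 m[D→φ0] = [27, 57, 216, 16]
r2 m[D→φ1] = [14, 66, 200, 27]
r2 m[D→φ3] = [378, 418, 675, 432]
r2 m[K→φ1] = [1, 1, 1, 1]
r3 m[φ0→A] = [2623, 2249, 1512, 1080]
r3 m[φ0→D] = [92, 122, 149, 168]
r3 m[φ1→D] = [27, 19, 27, 16]
r3 m[φ1→K] = [1361, 2148, 1954, 2001]
r3 m[φ2→A] = [3, 9, 5, 8]
r3 m[φ3→D] = [1, 3, 8, 1]
r3 m[A→φ0] = [3, 9, 5, 8]
r3 m[A→φ2] = [27, 19, 19, 23]
r3 m[D→φ0] = [27, 57, 216, 16]
r3 m[D→φ1] = [14, 66, 200, 27]
r3 m[D→φ3] = [378, 418, 675, 432]
r3 m[K→φ1] = [1, 1, 1, 1]
r4 m[φ0→A] = [2623, 2249, 1512, 1080]
r4 m[φ0→D] = [92, 122, 149, 168]
r4 m[φ1→D] = [27, 19, 27, 16]
r4 m[φ1→K] = [1361, 2148, 1954, 2001]
r4 m[φ2→A] = [3, 9, 5, 8]
r4 m[φ3→D] = [1, 3, 8, 1]
r4 m[A→φ0] = [3, 9, 5, 8]
r4 m[A→φ2] = [2623, 2249, 1512, 1080]
r4 m[D→φ0] = [27, 57, 216, 16]
r4 m[D→φ1] = [92, 366, 1192, 168]
r4 m[D→φ3] = [2484, 2318, 4023, 2688]
r4 m[K→φ1] = [1, 1, 1, 1]
r5 m[φ0→A] = [2623, 2249, 1512, 1080]
r5 m[φ0→D] = [92, 122, 149, 168]
r5 m[φ1→D] = [27, 19, 27, 16]
r5 m[φ1→K] = [7988, 12712, 11738, 11872]
r5 m[φ2→A] = [3, 9, 5, 8]
r5 m[φ3→D] = [1, 3, 8, 1]
r5 m[A→φ0] = [3, 9, 5, 8]
r5 m[A→φ2] = [2623, 2249, 1512, 1080]
r5 m[D→φ0] = [27, 57, 216, 16]
r5 m[D→φ1] = [92, 366, 1192, 168]
r5 m[D→φ3] = [2484, 2318, 4023, 2688]
r5 m[K→φ1] = [1, 1, 1, 1]
r6 m[φ0→A] = [2623, 2249, 1512, 1080]
r6 m[φ0→D] = [92, 122, 149, 168]
r6 m[φ1→D] = [27, 19, 27, 16]
r6 m[φ1→K] = [7988, 12712, 11738, 11872]
r6 m[φ2→A] = [3, 9, 5, 8]
r6 m[φ3→D] = [1, 3, 8, 1]
r6 m[A→φ0] = [3, 9, 5, 8]
r6 m[A→φ2] = [2623, 2249, 1512, 1080]
r6 m[D→φ0] = [27, 57, 216, 16]
r6 m[D→φ1] = [92, 366, 1192, 168]
r6 m[D→φ3] = [2484, 2318, 4023, 2688]
r6 m[K→φ1] = [1, 1, 1, 1]
fixed point reached at round 6
b[K] = ⊗ incoming = [7988, 12712, 11738, 11872]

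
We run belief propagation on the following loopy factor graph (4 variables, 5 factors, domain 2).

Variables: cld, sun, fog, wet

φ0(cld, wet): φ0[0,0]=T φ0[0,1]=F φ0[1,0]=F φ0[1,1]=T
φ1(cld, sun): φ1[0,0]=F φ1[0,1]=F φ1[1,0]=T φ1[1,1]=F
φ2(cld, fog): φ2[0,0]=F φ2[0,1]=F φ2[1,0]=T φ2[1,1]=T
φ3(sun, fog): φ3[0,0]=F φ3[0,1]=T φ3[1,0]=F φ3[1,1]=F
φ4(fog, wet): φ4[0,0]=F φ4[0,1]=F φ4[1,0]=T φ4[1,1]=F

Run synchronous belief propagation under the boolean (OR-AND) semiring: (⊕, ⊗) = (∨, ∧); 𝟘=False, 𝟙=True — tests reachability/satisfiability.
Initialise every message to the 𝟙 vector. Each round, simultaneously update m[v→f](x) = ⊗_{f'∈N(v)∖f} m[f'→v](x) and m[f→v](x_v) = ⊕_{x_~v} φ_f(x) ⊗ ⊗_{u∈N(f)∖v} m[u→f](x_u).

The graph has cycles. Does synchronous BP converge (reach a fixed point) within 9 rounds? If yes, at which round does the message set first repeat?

NOT CONVERGED within 9 rounds

init: all messages = 𝟙 over 2 values
r1 m[φ0→cld] = [T, T]
r1 m[φ0→wet] = [T, T]
r1 m[φ1→cld] = [F, T]
r1 m[φ1→sun] = [T, F]
r1 m[φ2→cld] = [F, T]
r1 m[φ2→fog] = [T, T]
r1 m[φ3→sun] = [T, F]
r1 m[φ3→fog] = [F, T]
r1 m[φ4→fog] = [F, T]
r1 m[φ4→wet] = [T, F]
r1 m[cld→φ0] = [T, T]
r1 m[cld→φ1] = [T, T]
r1 m[cld→φ2] = [T, T]
r1 m[sun→φ1] = [T, T]
r1 m[sun→φ3] = [T, T]
r1 m[fog→φ2] = [T, T]
r1 m[fog→φ3] = [T, T]
r1 m[fog→φ4] = [T, T]
r1 m[wet→φ0] = [T, T]
r1 m[wet→φ4] = [T, T]
r2 m[φ0→cld] = [T, T]
r2 m[φ0→wet] = [T, T]
r2 m[φ1→cld] = [F, T]
r2 m[φ1→sun] = [T, F]
r2 m[φ2→cld] = [F, T]
r2 m[φ2→fog] = [T, T]
r2 m[φ3→sun] = [T, F]
r2 m[φ3→fog] = [F, T]
r2 m[φ4→fog] = [F, T]
r2 m[φ4→wet] = [T, F]
r2 m[cld→φ0] = [F, T]
r2 m[cld→φ1] = [F, T]
r2 m[cld→φ2] = [F, T]
r2 m[sun→φ1] = [T, F]
r2 m[sun→φ3] = [T, F]
r2 m[fog→φ2] = [F, T]
r2 m[fog→φ3] = [F, T]
r2 m[fog→φ4] = [F, T]
r2 m[wet→φ0] = [T, F]
r2 m[wet→φ4] = [T, T]
r3 m[φ0→cld] = [T, F]
r3 m[φ0→wet] = [F, T]
r3 m[φ1→cld] = [F, T]
r3 m[φ1→sun] = [T, F]
r3 m[φ2→cld] = [F, T]
r3 m[φ2→fog] = [T, T]
r3 m[φ3→sun] = [T, F]
r3 m[φ3→fog] = [F, T]
r3 m[φ4→fog] = [F, T]
r3 m[φ4→wet] = [T, F]
r3 m[cld→φ0] = [F, T]
r3 m[cld→φ1] = [F, T]
r3 m[cld→φ2] = [F, T]
r3 m[sun→φ1] = [T, F]
r3 m[sun→φ3] = [T, F]
r3 m[fog→φ2] = [F, T]
r3 m[fog→φ3] = [F, T]
r3 m[fog→φ4] = [F, T]
r3 m[wet→φ0] = [T, F]
r3 m[wet→φ4] = [T, T]
r4 m[φ0→cld] = [T, F]
r4 m[φ0→wet] = [F, T]
r4 m[φ1→cld] = [F, T]
r4 m[φ1→sun] = [T, F]
r4 m[φ2→cld] = [F, T]
r4 m[φ2→fog] = [T, T]
r4 m[φ3→sun] = [T, F]
r4 m[φ3→fog] = [F, T]
r4 m[φ4→fog] = [F, T]
r4 m[φ4→wet] = [T, F]
r4 m[cld→φ0] = [F, T]
r4 m[cld→φ1] = [F, F]
r4 m[cld→φ2] = [F, F]
r4 m[sun→φ1] = [T, F]
r4 m[sun→φ3] = [T, F]
r4 m[fog→φ2] = [F, T]
r4 m[fog→φ3] = [F, T]
r4 m[fog→φ4] = [F, T]
r4 m[wet→φ0] = [T, F]
r4 m[wet→φ4] = [F, T]
r5 m[φ0→cld] = [T, F]
r5 m[φ0→wet] = [F, T]
r5 m[φ1→cld] = [F, T]
r5 m[φ1→sun] = [F, F]
r5 m[φ2→cld] = [F, T]
r5 m[φ2→fog] = [F, F]
r5 m[φ3→sun] = [T, F]
r5 m[φ3→fog] = [F, T]
r5 m[φ4→fog] = [F, F]
r5 m[φ4→wet] = [T, F]
r5 m[cld→φ0] = [F, T]
r5 m[cld→φ1] = [F, F]
r5 m[cld→φ2] = [F, F]
r5 m[sun→φ1] = [T, F]
r5 m[sun→φ3] = [T, F]
r5 m[fog→φ2] = [F, T]
r5 m[fog→φ3] = [F, T]
r5 m[fog→φ4] = [F, T]
r5 m[wet→φ0] = [T, F]
r5 m[wet→φ4] = [F, T]
r6 m[φ0→cld] = [T, F]
r6 m[φ0→wet] = [F, T]
r6 m[φ1→cld] = [F, T]
r6 m[φ1→sun] = [F, F]
r6 m[φ2→cld] = [F, T]
r6 m[φ2→fog] = [F, F]
r6 m[φ3→sun] = [T, F]
r6 m[φ3→fog] = [F, T]
r6 m[φ4→fog] = [F, F]
r6 m[φ4→wet] = [T, F]
r6 m[cld→φ0] = [F, T]
r6 m[cld→φ1] = [F, F]
r6 m[cld→φ2] = [F, F]
r6 m[sun→φ1] = [T, F]
r6 m[sun→φ3] = [F, F]
r6 m[fog→φ2] = [F, F]
r6 m[fog→φ3] = [F, F]
r6 m[fog→φ4] = [F, F]
r6 m[wet→φ0] = [T, F]
r6 m[wet→φ4] = [F, T]
r7 m[φ0→cld] = [T, F]
r7 m[φ0→wet] = [F, T]
r7 m[φ1→cld] = [F, T]
r7 m[φ1→sun] = [F, F]
r7 m[φ2→cld] = [F, F]
r7 m[φ2→fog] = [F, F]
r7 m[φ3→sun] = [F, F]
r7 m[φ3→fog] = [F, F]
r7 m[φ4→fog] = [F, F]
r7 m[φ4→wet] = [F, F]
r7 m[cld→φ0] = [F, T]
r7 m[cld→φ1] = [F, F]
r7 m[cld→φ2] = [F, F]
r7 m[sun→φ1] = [T, F]
r7 m[sun→φ3] = [F, F]
r7 m[fog→φ2] = [F, F]
r7 m[fog→φ3] = [F, F]
r7 m[fog→φ4] = [F, F]
r7 m[wet→φ0] = [T, F]
r7 m[wet→φ4] = [F, T]
r8 m[φ0→cld] = [T, F]
r8 m[φ0→wet] = [F, T]
r8 m[φ1→cld] = [F, T]
r8 m[φ1→sun] = [F, F]
r8 m[φ2→cld] = [F, F]
r8 m[φ2→fog] = [F, F]
r8 m[φ3→sun] = [F, F]
r8 m[φ3→fog] = [F, F]
r8 m[φ4→fog] = [F, F]
r8 m[φ4→wet] = [F, F]
r8 m[cld→φ0] = [F, F]
r8 m[cld→φ1] = [F, F]
r8 m[cld→φ2] = [F, F]
r8 m[sun→φ1] = [F, F]
r8 m[sun→φ3] = [F, F]
r8 m[fog→φ2] = [F, F]
r8 m[fog→φ3] = [F, F]
r8 m[fog→φ4] = [F, F]
r8 m[wet→φ0] = [F, F]
r8 m[wet→φ4] = [F, T]
r9 m[φ0→cld] = [F, F]
r9 m[φ0→wet] = [F, F]
r9 m[φ1→cld] = [F, F]
r9 m[φ1→sun] = [F, F]
r9 m[φ2→cld] = [F, F]
r9 m[φ2→fog] = [F, F]
r9 m[φ3→sun] = [F, F]
r9 m[φ3→fog] = [F, F]
r9 m[φ4→fog] = [F, F]
r9 m[φ4→wet] = [F, F]
r9 m[cld→φ0] = [F, F]
r9 m[cld→φ1] = [F, F]
r9 m[cld→φ2] = [F, F]
r9 m[sun→φ1] = [F, F]
r9 m[sun→φ3] = [F, F]
r9 m[fog→φ2] = [F, F]
r9 m[fog→φ3] = [F, F]
r9 m[fog→φ4] = [F, F]
r9 m[wet→φ0] = [F, F]
r9 m[wet→φ4] = [F, T]
no fixed point within 9 rounds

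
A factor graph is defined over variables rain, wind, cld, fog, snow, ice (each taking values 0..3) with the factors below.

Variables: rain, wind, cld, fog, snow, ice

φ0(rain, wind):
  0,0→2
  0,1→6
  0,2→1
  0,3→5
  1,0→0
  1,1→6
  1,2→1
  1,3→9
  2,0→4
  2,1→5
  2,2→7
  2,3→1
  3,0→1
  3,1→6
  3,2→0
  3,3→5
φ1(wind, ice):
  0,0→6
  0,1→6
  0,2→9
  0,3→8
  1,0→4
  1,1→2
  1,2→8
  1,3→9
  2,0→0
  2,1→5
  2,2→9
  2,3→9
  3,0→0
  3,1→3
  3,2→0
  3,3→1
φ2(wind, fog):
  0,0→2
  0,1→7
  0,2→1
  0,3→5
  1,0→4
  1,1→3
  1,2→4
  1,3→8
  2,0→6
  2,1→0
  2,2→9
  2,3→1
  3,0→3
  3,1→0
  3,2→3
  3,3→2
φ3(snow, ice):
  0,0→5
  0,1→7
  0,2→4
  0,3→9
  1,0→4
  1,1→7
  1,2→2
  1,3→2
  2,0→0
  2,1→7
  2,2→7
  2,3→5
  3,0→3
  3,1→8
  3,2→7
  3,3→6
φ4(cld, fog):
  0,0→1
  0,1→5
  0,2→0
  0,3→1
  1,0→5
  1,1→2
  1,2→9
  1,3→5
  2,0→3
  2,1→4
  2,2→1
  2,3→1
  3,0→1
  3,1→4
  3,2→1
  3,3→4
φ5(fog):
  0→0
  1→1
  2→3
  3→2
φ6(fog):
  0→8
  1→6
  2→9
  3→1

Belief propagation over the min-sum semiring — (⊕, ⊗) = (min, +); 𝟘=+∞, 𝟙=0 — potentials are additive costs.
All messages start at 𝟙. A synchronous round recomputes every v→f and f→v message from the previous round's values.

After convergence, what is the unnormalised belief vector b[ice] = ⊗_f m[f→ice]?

b[ice] = [5, 17, 9, 10]

init: all messages = 𝟙 over 4 values
r1 m[φ0→rain] = [1, 0, 1, 0]
r1 m[φ0→wind] = [0, 5, 0, 1]
r1 m[φ1→wind] = [6, 2, 0, 0]
r1 m[φ1→ice] = [0, 2, 0, 1]
r1 m[φ2→wind] = [1, 3, 0, 0]
r1 m[φ2→fog] = [2, 0, 1, 1]
r1 m[φ3→snow] = [4, 2, 0, 3]
r1 m[φ3→ice] = [0, 7, 2, 2]
r1 m[φ4→cld] = [0, 2, 1, 1]
r1 m[φ4→fog] = [1, 2, 0, 1]
r1 m[φ5→fog] = [0, 1, 3, 2]
r1 m[φ6→fog] = [8, 6, 9, 1]
r1 m[rain→φ0] = [0, 0, 0, 0]
r1 m[wind→φ0] = [0, 0, 0, 0]
r1 m[wind→φ1] = [0, 0, 0, 0]
r1 m[wind→φ2] = [0, 0, 0, 0]
r1 m[cld→φ4] = [0, 0, 0, 0]
r1 m[fog→φ2] = [0, 0, 0, 0]
r1 m[fog→φ4] = [0, 0, 0, 0]
r1 m[fog→φ5] = [0, 0, 0, 0]
r1 m[fog→φ6] = [0, 0, 0, 0]
r1 m[snow→φ3] = [0, 0, 0, 0]
r1 m[ice→φ1] = [0, 0, 0, 0]
r1 m[ice→φ3] = [0, 0, 0, 0]
r2 m[φ0→rain] = [1, 0, 1, 0]
r2 m[φ0→wind] = [0, 5, 0, 1]
r2 m[φ1→wind] = [6, 2, 0, 0]
r2 m[φ1→ice] = [0, 2, 0, 1]
r2 m[φ2→wind] = [1, 3, 0, 0]
r2 m[φ2→fog] = [2, 0, 1, 1]
r2 m[φ3→snow] = [4, 2, 0, 3]
r2 m[φ3→ice] = [0, 7, 2, 2]
r2 m[φ4→cld] = [0, 2, 1, 1]
r2 m[φ4→fog] = [1, 2, 0, 1]
r2 m[φ5→fog] = [0, 1, 3, 2]
r2 m[φ6→fog] = [8, 6, 9, 1]
r2 m[rain→φ0] = [0, 0, 0, 0]
r2 m[wind→φ0] = [7, 5, 0, 0]
r2 m[wind→φ1] = [1, 8, 0, 1]
r2 m[wind→φ2] = [6, 7, 0, 1]
r2 m[cld→φ4] = [0, 0, 0, 0]
r2 m[fog→φ2] = [9, 9, 12, 4]
r2 m[fog→φ4] = [10, 7, 13, 4]
r2 m[fog→φ5] = [11, 8, 10, 3]
r2 m[fog→φ6] = [3, 3, 4, 4]
r2 m[snow→φ3] = [0, 0, 0, 0]
r2 m[ice→φ1] = [0, 7, 2, 2]
r2 m[ice→φ3] = [0, 2, 0, 1]
r3 m[φ0→rain] = [1, 1, 1, 0]
r3 m[φ0→wind] = [0, 5, 0, 1]
r3 m[φ1→wind] = [6, 4, 0, 0]
r3 m[φ1→ice] = [0, 4, 1, 2]
r3 m[φ2→wind] = [9, 12, 5, 6]
r3 m[φ2→fog] = [4, 0, 4, 1]
r3 m[φ3→snow] = [4, 2, 0, 3]
r3 m[φ3→ice] = [0, 7, 2, 2]
r3 m[φ4→cld] = [5, 9, 5, 8]
r3 m[φ4→fog] = [1, 2, 0, 1]
r3 m[φ5→fog] = [0, 1, 3, 2]
r3 m[φ6→fog] = [8, 6, 9, 1]
r3 m[rain→φ0] = [0, 0, 0, 0]
r3 m[wind→φ0] = [7, 5, 0, 0]
r3 m[wind→φ1] = [1, 8, 0, 1]
r3 m[wind→φ2] = [6, 7, 0, 1]
r3 m[cld→φ4] = [0, 0, 0, 0]
r3 m[fog→φ2] = [9, 9, 12, 4]
r3 m[fog→φ4] = [10, 7, 13, 4]
r3 m[fog→φ5] = [11, 8, 10, 3]
r3 m[fog→φ6] = [3, 3, 4, 4]
r3 m[snow→φ3] = [0, 0, 0, 0]
r3 m[ice→φ1] = [0, 7, 2, 2]
r3 m[ice→φ3] = [0, 2, 0, 1]
r4 m[φ0→rain] = [1, 1, 1, 0]
r4 m[φ0→wind] = [0, 5, 0, 1]
r4 m[φ1→wind] = [6, 4, 0, 0]
r4 m[φ1→ice] = [0, 4, 1, 2]
r4 m[φ2→wind] = [9, 12, 5, 6]
r4 m[φ2→fog] = [4, 0, 4, 1]
r4 m[φ3→snow] = [4, 2, 0, 3]
r4 m[φ3→ice] = [0, 7, 2, 2]
r4 m[φ4→cld] = [5, 9, 5, 8]
r4 m[φ4→fog] = [1, 2, 0, 1]
r4 m[φ5→fog] = [0, 1, 3, 2]
r4 m[φ6→fog] = [8, 6, 9, 1]
r4 m[rain→φ0] = [0, 0, 0, 0]
r4 m[wind→φ0] = [15, 16, 5, 6]
r4 m[wind→φ1] = [9, 17, 5, 7]
r4 m[wind→φ2] = [6, 9, 0, 1]
r4 m[cld→φ4] = [0, 0, 0, 0]
r4 m[fog→φ2] = [9, 9, 12, 4]
r4 m[fog→φ4] = [12, 7, 16, 4]
r4 m[fog→φ5] = [13, 8, 13, 3]
r4 m[fog→φ6] = [5, 3, 7, 4]
r4 m[snow→φ3] = [0, 0, 0, 0]
r4 m[ice→φ1] = [0, 7, 2, 2]
r4 m[ice→φ3] = [0, 4, 1, 2]
r5 m[φ0→rain] = [6, 6, 7, 5]
r5 m[φ0→wind] = [0, 5, 0, 1]
r5 m[φ1→wind] = [6, 4, 0, 0]
r5 m[φ1→ice] = [5, 10, 7, 8]
r5 m[φ2→wind] = [9, 12, 5, 6]
r5 m[φ2→fog] = [4, 0, 4, 1]
r5 m[φ3→snow] = [5, 3, 0, 3]
r5 m[φ3→ice] = [0, 7, 2, 2]
r5 m[φ4→cld] = [5, 9, 5, 8]
r5 m[φ4→fog] = [1, 2, 0, 1]
r5 m[φ5→fog] = [0, 1, 3, 2]
r5 m[φ6→fog] = [8, 6, 9, 1]
r5 m[rain→φ0] = [0, 0, 0, 0]
r5 m[wind→φ0] = [15, 16, 5, 6]
r5 m[wind→φ1] = [9, 17, 5, 7]
r5 m[wind→φ2] = [6, 9, 0, 1]
r5 m[cld→φ4] = [0, 0, 0, 0]
r5 m[fog→φ2] = [9, 9, 12, 4]
r5 m[fog→φ4] = [12, 7, 16, 4]
r5 m[fog→φ5] = [13, 8, 13, 3]
r5 m[fog→φ6] = [5, 3, 7, 4]
r5 m[snow→φ3] = [0, 0, 0, 0]
r5 m[ice→φ1] = [0, 7, 2, 2]
r5 m[ice→φ3] = [0, 4, 1, 2]
r6 m[φ0→rain] = [6, 6, 7, 5]
r6 m[φ0→wind] = [0, 5, 0, 1]
r6 m[φ1→wind] = [6, 4, 0, 0]
r6 m[φ1→ice] = [5, 10, 7, 8]
r6 m[φ2→wind] = [9, 12, 5, 6]
r6 m[φ2→fog] = [4, 0, 4, 1]
r6 m[φ3→snow] = [5, 3, 0, 3]
r6 m[φ3→ice] = [0, 7, 2, 2]
r6 m[φ4→cld] = [5, 9, 5, 8]
r6 m[φ4→fog] = [1, 2, 0, 1]
r6 m[φ5→fog] = [0, 1, 3, 2]
r6 m[φ6→fog] = [8, 6, 9, 1]
r6 m[rain→φ0] = [0, 0, 0, 0]
r6 m[wind→φ0] = [15, 16, 5, 6]
r6 m[wind→φ1] = [9, 17, 5, 7]
r6 m[wind→φ2] = [6, 9, 0, 1]
r6 m[cld→φ4] = [0, 0, 0, 0]
r6 m[fog→φ2] = [9, 9, 12, 4]
r6 m[fog→φ4] = [12, 7, 16, 4]
r6 m[fog→φ5] = [13, 8, 13, 3]
r6 m[fog→φ6] = [5, 3, 7, 4]
r6 m[snow→φ3] = [0, 0, 0, 0]
r6 m[ice→φ1] = [0, 7, 2, 2]
r6 m[ice→φ3] = [5, 10, 7, 8]
r7 m[φ0→rain] = [6, 6, 7, 5]
r7 m[φ0→wind] = [0, 5, 0, 1]
r7 m[φ1→wind] = [6, 4, 0, 0]
r7 m[φ1→ice] = [5, 10, 7, 8]
r7 m[φ2→wind] = [9, 12, 5, 6]
r7 m[φ2→fog] = [4, 0, 4, 1]
r7 m[φ3→snow] = [10, 9, 5, 8]
r7 m[φ3→ice] = [0, 7, 2, 2]
r7 m[φ4→cld] = [5, 9, 5, 8]
r7 m[φ4→fog] = [1, 2, 0, 1]
r7 m[φ5→fog] = [0, 1, 3, 2]
r7 m[φ6→fog] = [8, 6, 9, 1]
r7 m[rain→φ0] = [0, 0, 0, 0]
r7 m[wind→φ0] = [15, 16, 5, 6]
r7 m[wind→φ1] = [9, 17, 5, 7]
r7 m[wind→φ2] = [6, 9, 0, 1]
r7 m[cld→φ4] = [0, 0, 0, 0]
r7 m[fog→φ2] = [9, 9, 12, 4]
r7 m[fog→φ4] = [12, 7, 16, 4]
r7 m[fog→φ5] = [13, 8, 13, 3]
r7 m[fog→φ6] = [5, 3, 7, 4]
r7 m[snow→φ3] = [0, 0, 0, 0]
r7 m[ice→φ1] = [0, 7, 2, 2]
r7 m[ice→φ3] = [5, 10, 7, 8]
r8 m[φ0→rain] = [6, 6, 7, 5]
r8 m[φ0→wind] = [0, 5, 0, 1]
r8 m[φ1→wind] = [6, 4, 0, 0]
r8 m[φ1→ice] = [5, 10, 7, 8]
r8 m[φ2→wind] = [9, 12, 5, 6]
r8 m[φ2→fog] = [4, 0, 4, 1]
r8 m[φ3→snow] = [10, 9, 5, 8]
r8 m[φ3→ice] = [0, 7, 2, 2]
r8 m[φ4→cld] = [5, 9, 5, 8]
r8 m[φ4→fog] = [1, 2, 0, 1]
r8 m[φ5→fog] = [0, 1, 3, 2]
r8 m[φ6→fog] = [8, 6, 9, 1]
r8 m[rain→φ0] = [0, 0, 0, 0]
r8 m[wind→φ0] = [15, 16, 5, 6]
r8 m[wind→φ1] = [9, 17, 5, 7]
r8 m[wind→φ2] = [6, 9, 0, 1]
r8 m[cld→φ4] = [0, 0, 0, 0]
r8 m[fog→φ2] = [9, 9, 12, 4]
r8 m[fog→φ4] = [12, 7, 16, 4]
r8 m[fog→φ5] = [13, 8, 13, 3]
r8 m[fog→φ6] = [5, 3, 7, 4]
r8 m[snow→φ3] = [0, 0, 0, 0]
r8 m[ice→φ1] = [0, 7, 2, 2]
r8 m[ice→φ3] = [5, 10, 7, 8]
fixed point reached at round 8
b[ice] = ⊗ incoming = [5, 17, 9, 10]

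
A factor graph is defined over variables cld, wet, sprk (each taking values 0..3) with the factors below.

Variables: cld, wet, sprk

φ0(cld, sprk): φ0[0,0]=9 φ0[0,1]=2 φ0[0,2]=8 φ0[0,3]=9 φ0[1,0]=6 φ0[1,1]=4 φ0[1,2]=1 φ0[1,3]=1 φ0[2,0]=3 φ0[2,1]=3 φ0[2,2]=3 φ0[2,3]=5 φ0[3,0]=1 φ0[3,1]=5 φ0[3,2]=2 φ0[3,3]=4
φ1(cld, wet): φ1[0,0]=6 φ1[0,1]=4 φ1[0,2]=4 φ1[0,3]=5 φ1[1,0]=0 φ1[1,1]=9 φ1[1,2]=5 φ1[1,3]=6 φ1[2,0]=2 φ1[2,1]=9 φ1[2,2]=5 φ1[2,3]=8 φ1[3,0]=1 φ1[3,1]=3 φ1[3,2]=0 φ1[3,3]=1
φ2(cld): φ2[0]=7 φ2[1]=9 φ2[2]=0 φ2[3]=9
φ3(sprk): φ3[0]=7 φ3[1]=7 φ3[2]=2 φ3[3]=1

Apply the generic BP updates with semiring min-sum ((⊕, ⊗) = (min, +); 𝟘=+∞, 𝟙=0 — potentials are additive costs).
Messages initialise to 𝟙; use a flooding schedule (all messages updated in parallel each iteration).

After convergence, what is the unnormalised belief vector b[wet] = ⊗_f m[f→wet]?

b[wet] = [7, 14, 10, 13]

init: all messages = 𝟙 over 4 values
r1 m[φ0→cld] = [2, 1, 3, 1]
r1 m[φ0→sprk] = [1, 2, 1, 1]
r1 m[φ1→cld] = [4, 0, 2, 0]
r1 m[φ1→wet] = [0, 3, 0, 1]
r1 m[φ2→cld] = [7, 9, 0, 9]
r1 m[φ3→sprk] = [7, 7, 2, 1]
r1 m[cld→φ0] = [0, 0, 0, 0]
r1 m[cld→φ1] = [0, 0, 0, 0]
r1 m[cld→φ2] = [0, 0, 0, 0]
r1 m[wet→φ1] = [0, 0, 0, 0]
r1 m[sprk→φ0] = [0, 0, 0, 0]
r1 m[sprk→φ3] = [0, 0, 0, 0]
r2 m[φ0→cld] = [2, 1, 3, 1]
r2 m[φ0→sprk] = [1, 2, 1, 1]
r2 m[φ1→cld] = [4, 0, 2, 0]
r2 m[φ1→wet] = [0, 3, 0, 1]
r2 m[φ2→cld] = [7, 9, 0, 9]
r2 m[φ3→sprk] = [7, 7, 2, 1]
r2 m[cld→φ0] = [11, 9, 2, 9]
r2 m[cld→φ1] = [9, 10, 3, 10]
r2 m[cld→φ2] = [6, 1, 5, 1]
r2 m[wet→φ1] = [0, 0, 0, 0]
r2 m[sprk→φ0] = [7, 7, 2, 1]
r2 m[sprk→φ3] = [1, 2, 1, 1]
r3 m[φ0→cld] = [9, 2, 5, 4]
r3 m[φ0→sprk] = [5, 5, 5, 7]
r3 m[φ1→cld] = [4, 0, 2, 0]
r3 m[φ1→wet] = [5, 12, 8, 11]
r3 m[φ2→cld] = [7, 9, 0, 9]
r3 m[φ3→sprk] = [7, 7, 2, 1]
r3 m[cld→φ0] = [11, 9, 2, 9]
r3 m[cld→φ1] = [9, 10, 3, 10]
r3 m[cld→φ2] = [6, 1, 5, 1]
r3 m[wet→φ1] = [0, 0, 0, 0]
r3 m[sprk→φ0] = [7, 7, 2, 1]
r3 m[sprk→φ3] = [1, 2, 1, 1]
r4 m[φ0→cld] = [9, 2, 5, 4]
r4 m[φ0→sprk] = [5, 5, 5, 7]
r4 m[φ1→cld] = [4, 0, 2, 0]
r4 m[φ1→wet] = [5, 12, 8, 11]
r4 m[φ2→cld] = [7, 9, 0, 9]
r4 m[φ3→sprk] = [7, 7, 2, 1]
r4 m[cld→φ0] = [11, 9, 2, 9]
r4 m[cld→φ1] = [16, 11, 5, 13]
r4 m[cld→φ2] = [13, 2, 7, 4]
r4 m[wet→φ1] = [0, 0, 0, 0]
r4 m[sprk→φ0] = [7, 7, 2, 1]
r4 m[sprk→φ3] = [5, 5, 5, 7]
r5 m[φ0→cld] = [9, 2, 5, 4]
r5 m[φ0→sprk] = [5, 5, 5, 7]
r5 m[φ1→cld] = [4, 0, 2, 0]
r5 m[φ1→wet] = [7, 14, 10, 13]
r5 m[φ2→cld] = [7, 9, 0, 9]
r5 m[φ3→sprk] = [7, 7, 2, 1]
r5 m[cld→φ0] = [11, 9, 2, 9]
r5 m[cld→φ1] = [16, 11, 5, 13]
r5 m[cld→φ2] = [13, 2, 7, 4]
r5 m[wet→φ1] = [0, 0, 0, 0]
r5 m[sprk→φ0] = [7, 7, 2, 1]
r5 m[sprk→φ3] = [5, 5, 5, 7]
r6 m[φ0→cld] = [9, 2, 5, 4]
r6 m[φ0→sprk] = [5, 5, 5, 7]
r6 m[φ1→cld] = [4, 0, 2, 0]
r6 m[φ1→wet] = [7, 14, 10, 13]
r6 m[φ2→cld] = [7, 9, 0, 9]
r6 m[φ3→sprk] = [7, 7, 2, 1]
r6 m[cld→φ0] = [11, 9, 2, 9]
r6 m[cld→φ1] = [16, 11, 5, 13]
r6 m[cld→φ2] = [13, 2, 7, 4]
r6 m[wet→φ1] = [0, 0, 0, 0]
r6 m[sprk→φ0] = [7, 7, 2, 1]
r6 m[sprk→φ3] = [5, 5, 5, 7]
fixed point reached at round 6
b[wet] = ⊗ incoming = [7, 14, 10, 13]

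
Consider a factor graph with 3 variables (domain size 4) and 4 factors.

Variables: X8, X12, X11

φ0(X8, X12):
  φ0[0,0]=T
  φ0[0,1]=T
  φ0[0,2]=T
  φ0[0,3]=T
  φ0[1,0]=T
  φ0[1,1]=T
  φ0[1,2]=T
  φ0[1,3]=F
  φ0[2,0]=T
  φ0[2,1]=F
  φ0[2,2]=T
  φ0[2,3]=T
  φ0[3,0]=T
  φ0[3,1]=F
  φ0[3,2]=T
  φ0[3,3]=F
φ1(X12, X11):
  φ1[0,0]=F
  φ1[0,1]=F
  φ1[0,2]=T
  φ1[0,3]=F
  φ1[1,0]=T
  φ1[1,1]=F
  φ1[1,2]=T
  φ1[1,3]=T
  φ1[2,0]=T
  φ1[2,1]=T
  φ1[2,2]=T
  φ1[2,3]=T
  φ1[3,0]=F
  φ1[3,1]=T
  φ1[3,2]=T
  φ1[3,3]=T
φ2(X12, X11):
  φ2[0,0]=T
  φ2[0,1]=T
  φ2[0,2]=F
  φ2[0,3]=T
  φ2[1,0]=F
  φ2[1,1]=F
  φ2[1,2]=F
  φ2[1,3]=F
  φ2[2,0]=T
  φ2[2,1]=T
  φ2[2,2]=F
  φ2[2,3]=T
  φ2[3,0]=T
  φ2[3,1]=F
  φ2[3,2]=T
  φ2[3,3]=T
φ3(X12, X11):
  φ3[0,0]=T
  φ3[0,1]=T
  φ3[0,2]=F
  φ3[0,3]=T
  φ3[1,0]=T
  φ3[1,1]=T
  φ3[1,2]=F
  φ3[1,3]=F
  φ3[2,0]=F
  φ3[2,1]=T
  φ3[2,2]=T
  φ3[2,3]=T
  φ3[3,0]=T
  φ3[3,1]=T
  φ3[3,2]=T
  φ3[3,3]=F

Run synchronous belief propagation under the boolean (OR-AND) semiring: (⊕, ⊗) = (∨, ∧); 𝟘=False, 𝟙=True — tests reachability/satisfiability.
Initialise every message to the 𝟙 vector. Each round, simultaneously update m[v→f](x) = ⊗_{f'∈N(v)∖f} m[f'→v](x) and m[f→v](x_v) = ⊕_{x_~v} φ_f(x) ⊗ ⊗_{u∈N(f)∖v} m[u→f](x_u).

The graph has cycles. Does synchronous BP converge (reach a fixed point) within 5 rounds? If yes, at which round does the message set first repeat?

CONVERGED at round 3

init: all messages = 𝟙 over 4 values
r1 m[φ0→X8] = [T, T, T, T]
r1 m[φ0→X12] = [T, T, T, T]
r1 m[φ1→X12] = [T, T, T, T]
r1 m[φ1→X11] = [T, T, T, T]
r1 m[φ2→X12] = [T, F, T, T]
r1 m[φ2→X11] = [T, T, T, T]
r1 m[φ3→X12] = [T, T, T, T]
r1 m[φ3→X11] = [T, T, T, T]
r1 m[X8→φ0] = [T, T, T, T]
r1 m[X12→φ0] = [T, T, T, T]
r1 m[X12→φ1] = [T, T, T, T]
r1 m[X12→φ2] = [T, T, T, T]
r1 m[X12→φ3] = [T, T, T, T]
r1 m[X11→φ1] = [T, T, T, T]
r1 m[X11→φ2] = [T, T, T, T]
r1 m[X11→φ3] = [T, T, T, T]
r2 m[φ0→X8] = [T, T, T, T]
r2 m[φ0→X12] = [T, T, T, T]
r2 m[φ1→X12] = [T, T, T, T]
r2 m[φ1→X11] = [T, T, T, T]
r2 m[φ2→X12] = [T, F, T, T]
r2 m[φ2→X11] = [T, T, T, T]
r2 m[φ3→X12] = [T, T, T, T]
r2 m[φ3→X11] = [T, T, T, T]
r2 m[X8→φ0] = [T, T, T, T]
r2 m[X12→φ0] = [T, F, T, T]
r2 m[X12→φ1] = [T, F, T, T]
r2 m[X12→φ2] = [T, T, T, T]
r2 m[X12→φ3] = [T, F, T, T]
r2 m[X11→φ1] = [T, T, T, T]
r2 m[X11→φ2] = [T, T, T, T]
r2 m[X11→φ3] = [T, T, T, T]
r3 m[φ0→X8] = [T, T, T, T]
r3 m[φ0→X12] = [T, T, T, T]
r3 m[φ1→X12] = [T, T, T, T]
r3 m[φ1→X11] = [T, T, T, T]
r3 m[φ2→X12] = [T, F, T, T]
r3 m[φ2→X11] = [T, T, T, T]
r3 m[φ3→X12] = [T, T, T, T]
r3 m[φ3→X11] = [T, T, T, T]
r3 m[X8→φ0] = [T, T, T, T]
r3 m[X12→φ0] = [T, F, T, T]
r3 m[X12→φ1] = [T, F, T, T]
r3 m[X12→φ2] = [T, T, T, T]
r3 m[X12→φ3] = [T, F, T, T]
r3 m[X11→φ1] = [T, T, T, T]
r3 m[X11→φ2] = [T, T, T, T]
r3 m[X11→φ3] = [T, T, T, T]
fixed point reached at round 3
messages reach a fixed point at round 3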